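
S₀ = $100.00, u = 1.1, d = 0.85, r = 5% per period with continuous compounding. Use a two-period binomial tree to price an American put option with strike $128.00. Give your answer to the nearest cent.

$28.00

Risk-neutral probability p = (e^0.05 − 0.85)/(1.1 − 0.85) = 0.2013/0.2500 = 0.8051
Terminal stock prices: S_uu = 121, S_ud = 93.5, S_dd = 72.25
Terminal payoffs (K − S): max(7, 0) = 7, max(34.5, 0) = 34.5, max(55.75, 0) = 55.75
Node u (S = 110): continuation = e^(−0.05)·[0.8051·7.0000 + 0.1949·34.5000] = 11.7574; exercise value = 18.0000 > continuation, so V_u = 18.0000 (exercise)
Node d (S = 85): continuation = e^(−0.05)·[0.8051·34.5000 + 0.1949·55.7500] = 36.7574; exercise value = 43.0000 > continuation, so V_d = 43.0000 (exercise)
Node 0 (S = 100): continuation = e^(−0.05)·[0.8051·18.0000 + 0.1949·43.0000] = 21.7574; exercise value = 28.0000 > continuation, so V_0 = 28.0000 (exercise)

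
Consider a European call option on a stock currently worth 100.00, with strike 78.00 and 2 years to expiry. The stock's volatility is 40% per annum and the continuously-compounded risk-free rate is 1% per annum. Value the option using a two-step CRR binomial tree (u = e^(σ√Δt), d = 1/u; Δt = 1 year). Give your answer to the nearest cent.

34.69

CRR parameters: u = e^(σ√Δt) = e^(0.4·√1) = 1.4918, d = 1/u = 0.6703
Per-period rate: rΔt = 0.01·1 = 0.01, so R = e^0.01 = 1.0101
Risk-neutral probability p = (e^0.01 − 0.6703)/(1.4918 − 0.6703) = 0.3397/0.8215 = 0.4135
Terminal stock prices: S_uu = 222.6, S_ud = 100, S_dd = 44.93
Terminal payoffs (S − K): max(144.6, 0) = 144.6, max(22, 0) = 22, max(-33.07, 0) = 0
Node u (S = 149.2): V_u = e^(−0.01)·[0.4135·144.5541 + 0.5865·22.0000] = 71.9586
Node d (S = 67.03): V_d = e^(−0.01)·[0.4135·22.0000 + 0.5865·0.0000] = 9.0075
Node 0 (S = 100): V_0 = e^(−0.01)·[0.4135·71.9586 + 0.5865·9.0075] = 34.6920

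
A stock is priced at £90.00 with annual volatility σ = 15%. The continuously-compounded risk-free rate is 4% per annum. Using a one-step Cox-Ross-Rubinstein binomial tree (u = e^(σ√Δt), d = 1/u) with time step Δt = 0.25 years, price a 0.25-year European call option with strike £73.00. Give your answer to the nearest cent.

£17.73

CRR parameters: u = e^(σ√Δt) = e^(0.15·√0.25) = 1.0779, d = 1/u = 0.9277
Per-period rate: rΔt = 0.04·0.25 = 0.01, so R = e^0.01 = 1.0101
Risk-neutral probability p = (e^0.01 − 0.9277)/(1.0779 − 0.9277) = 0.0823/0.1501 = 0.5482
Terminal stock prices: S_u = 97.01, S_d = 83.5
Terminal payoffs (S − K): max(24.01, 0) = 24.01, max(10.5, 0) = 10.5
Node 0 (S = 90): V_0 = e^(−0.01)·[0.5482·24.0096 + 0.4518·10.4969] = 17.7264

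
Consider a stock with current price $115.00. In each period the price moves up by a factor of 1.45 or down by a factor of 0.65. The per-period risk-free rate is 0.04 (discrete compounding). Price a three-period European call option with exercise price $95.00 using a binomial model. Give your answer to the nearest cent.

Risk-neutral probability p = (1 + 0.04 − 0.65)/(1.45 − 0.65) = 0.3900/0.8000 = 0.4875
Terminal stock prices: S_uuu = 350.6, S_uud = 157.2, S_udd = 70.45, S_ddd = 31.58
Terminal payoffs (S − K): max(255.6, 0) = 255.6, max(62.16, 0) = 62.16, max(-24.55, 0) = 0, max(-63.42, 0) = 0
Node uu (S = 241.8): V_uu = 1/1.04·[0.4875·255.5919 + 0.5125·62.1619] = 150.4413
Node ud (S = 108.4): V_ud = 1/1.04·[0.4875·62.1619 + 0.5125·0.0000] = 29.1384
Node dd (S = 48.59): V_dd = 1/1.04·[0.4875·0.0000 + 0.5125·0.0000] = 0.0000
Node u (S = 166.8): V_u = 1/1.04·[0.4875·150.4413 + 0.5125·29.1384] = 84.8784
Node d (S = 74.75): V_d = 1/1.04·[0.4875·29.1384 + 0.5125·0.0000] = 13.6586
Node 0 (S = 115): V_0 = 1/1.04·[0.4875·84.8784 + 0.5125·13.6586] = 46.5176

$46.52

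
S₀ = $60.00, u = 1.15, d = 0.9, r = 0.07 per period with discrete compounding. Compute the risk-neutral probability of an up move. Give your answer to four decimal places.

Risk-neutral probability p = (1 + 0.07 − 0.9)/(1.15 − 0.9) = 0.1700/0.2500 = 0.6800

p = 0.6800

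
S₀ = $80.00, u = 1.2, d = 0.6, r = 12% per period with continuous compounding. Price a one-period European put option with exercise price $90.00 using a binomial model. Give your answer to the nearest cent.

$4.50

Risk-neutral probability p = (e^0.12 − 0.6)/(1.2 − 0.6) = 0.5275/0.6000 = 0.8792
Terminal stock prices: S_u = 96, S_d = 48
Terminal payoffs (K − S): max(-6, 0) = 0, max(42, 0) = 42
Node 0 (S = 80): V_0 = e^(−0.12)·[0.8792·0.0000 + 0.1208·42.0000] = 4.5013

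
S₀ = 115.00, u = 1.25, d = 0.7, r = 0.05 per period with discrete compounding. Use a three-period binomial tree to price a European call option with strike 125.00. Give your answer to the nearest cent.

22.47

Risk-neutral probability p = (1 + 0.05 − 0.7)/(1.25 − 0.7) = 0.3500/0.5500 = 0.6364
Terminal stock prices: S_uuu = 224.6, S_uud = 125.8, S_udd = 70.44, S_ddd = 39.44
Terminal payoffs (S − K): max(99.61, 0) = 99.61, max(0.7812, 0) = 0.7812, max(-54.56, 0) = 0, max(-85.56, 0) = 0
Node uu (S = 179.7): V_uu = 1/1.05·[0.6364·99.6094 + 0.3636·0.7812] = 60.6399
Node ud (S = 100.6): V_ud = 1/1.05·[0.6364·0.7812 + 0.3636·0.0000] = 0.4735
Node dd (S = 56.35): V_dd = 1/1.05·[0.6364·0.0000 + 0.3636·0.0000] = 0.0000
Node u (S = 143.8): V_u = 1/1.05·[0.6364·60.6399 + 0.3636·0.4735] = 36.9154
Node d (S = 80.5): V_d = 1/1.05·[0.6364·0.4735 + 0.3636·0.0000] = 0.2870
Node 0 (S = 115): V_0 = 1/1.05·[0.6364·36.9154 + 0.3636·0.2870] = 22.4724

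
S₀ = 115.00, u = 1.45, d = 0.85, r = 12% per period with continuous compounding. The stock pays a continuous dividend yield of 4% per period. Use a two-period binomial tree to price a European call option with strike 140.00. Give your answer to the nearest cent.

12.75

Per-period risk-free factor R = e^0.12 = 1.1275; dividend-adjusted growth = e^(0.12−0.04) = 1.0833.
Risk-neutral probability p = (1.0833 − 0.85)/(1.45 − 0.85) = 0.2333/0.6000 = 0.3888
Terminal stock prices: S_uu = 241.8, S_ud = 141.7, S_dd = 83.09
Terminal payoffs (S − K): max(101.8, 0) = 101.8, max(1.737, 0) = 1.737, max(-56.91, 0) = 0
Node u (S = 166.8): V_u = e^(−0.12)·[0.3888·101.7875 + 0.6112·1.7375] = 36.0428
Node d (S = 97.75): V_d = e^(−0.12)·[0.3888·1.7375 + 0.6112·0.0000] = 0.5992
Node 0 (S = 115): V_0 = e^(−0.12)·[0.3888·36.0428 + 0.6112·0.5992] = 12.7540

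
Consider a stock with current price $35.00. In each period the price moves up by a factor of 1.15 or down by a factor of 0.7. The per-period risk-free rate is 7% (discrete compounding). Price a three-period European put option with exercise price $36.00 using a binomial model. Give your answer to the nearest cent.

$2.21

Risk-neutral probability p = (1 + 0.07 − 0.7)/(1.15 − 0.7) = 0.3700/0.4500 = 0.8222
Terminal stock prices: S_uuu = 53.23, S_uud = 32.4, S_udd = 19.72, S_ddd = 12
Terminal payoffs (K − S): max(-17.23, 0) = 0, max(3.599, 0) = 3.599, max(16.28, 0) = 16.28, max(24, 0) = 24
Node uu (S = 46.29): V_uu = 1/1.07·[0.8222·0.0000 + 0.1778·3.5988] = 0.5979
Node ud (S = 28.17): V_ud = 1/1.07·[0.8222·3.5988 + 0.1778·16.2775] = 5.4699
Node dd (S = 17.15): V_dd = 1/1.07·[0.8222·16.2775 + 0.1778·23.9950] = 16.4949
Node u (S = 40.25): V_u = 1/1.07·[0.8222·0.5979 + 0.1778·5.4699] = 1.3683
Node d (S = 24.5): V_d = 1/1.07·[0.8222·5.4699 + 0.1778·16.4949] = 6.9438
Node 0 (S = 35): V_0 = 1/1.07·[0.8222·1.3683 + 0.1778·6.9438] = 2.2051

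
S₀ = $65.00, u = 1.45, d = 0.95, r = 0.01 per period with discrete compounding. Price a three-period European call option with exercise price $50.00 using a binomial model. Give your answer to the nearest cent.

Risk-neutral probability p = (1 + 0.01 − 0.95)/(1.45 − 0.95) = 0.0600/0.5000 = 0.1200
Terminal stock prices: S_uuu = 198.2, S_uud = 129.8, S_udd = 85.06, S_ddd = 55.73
Terminal payoffs (S − K): max(148.2, 0) = 148.2, max(79.83, 0) = 79.83, max(35.06, 0) = 35.06, max(5.729, 0) = 5.729
Node uu (S = 136.7): V_uu = 1/1.01·[0.1200·148.1606 + 0.8800·79.8294] = 87.1575
Node ud (S = 89.54): V_ud = 1/1.01·[0.1200·79.8294 + 0.8800·35.0606] = 40.0325
Node dd (S = 58.66): V_dd = 1/1.01·[0.1200·35.0606 + 0.8800·5.7294] = 9.1575
Node u (S = 94.25): V_u = 1/1.01·[0.1200·87.1575 + 0.8800·40.0325] = 45.2352
Node d (S = 61.75): V_d = 1/1.01·[0.1200·40.0325 + 0.8800·9.1575] = 12.7352
Node 0 (S = 65): V_0 = 1/1.01·[0.1200·45.2352 + 0.8800·12.7352] = 16.4705

$16.47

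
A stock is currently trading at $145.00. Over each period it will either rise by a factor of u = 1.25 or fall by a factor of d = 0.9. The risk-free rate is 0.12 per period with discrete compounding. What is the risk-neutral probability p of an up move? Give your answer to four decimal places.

Risk-neutral probability p = (1 + 0.12 − 0.9)/(1.25 − 0.9) = 0.2200/0.3500 = 0.6286

p = 0.6286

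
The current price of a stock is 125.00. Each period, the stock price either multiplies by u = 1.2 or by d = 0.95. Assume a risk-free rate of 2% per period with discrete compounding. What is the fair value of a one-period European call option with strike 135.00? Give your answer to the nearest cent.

4.12

Risk-neutral probability p = (1 + 0.02 − 0.95)/(1.2 − 0.95) = 0.0700/0.2500 = 0.2800
Terminal stock prices: S_u = 150, S_d = 118.8
Terminal payoffs (S − K): max(15, 0) = 15, max(-16.25, 0) = 0
Node 0 (S = 125): V_0 = 1/1.02·[0.2800·15.0000 + 0.7200·0.0000] = 4.1176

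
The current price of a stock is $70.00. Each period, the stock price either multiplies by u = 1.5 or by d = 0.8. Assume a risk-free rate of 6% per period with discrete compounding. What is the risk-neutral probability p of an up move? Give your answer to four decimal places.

p = 0.3714

Risk-neutral probability p = (1 + 0.06 − 0.8)/(1.5 − 0.8) = 0.2600/0.7000 = 0.3714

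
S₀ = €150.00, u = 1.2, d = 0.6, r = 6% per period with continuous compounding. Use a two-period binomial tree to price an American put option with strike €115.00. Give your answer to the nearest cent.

Risk-neutral probability p = (e^0.06 − 0.6)/(1.2 − 0.6) = 0.4618/0.6000 = 0.7697
Terminal stock prices: S_uu = 216, S_ud = 108, S_dd = 54
Terminal payoffs (K − S): max(-101, 0) = 0, max(7, 0) = 7, max(61, 0) = 61
Node u (S = 180): continuation = e^(−0.06)·[0.7697·0.0000 + 0.2303·7.0000] = 1.5180; exercise value = 0.0000 ≤ continuation, so V_u = 1.5180
Node d (S = 90): continuation = e^(−0.06)·[0.7697·7.0000 + 0.2303·61.0000] = 18.3029; exercise value = 25.0000 > continuation, so V_d = 25.0000 (exercise)
Node 0 (S = 150): continuation = e^(−0.06)·[0.7697·1.5180 + 0.2303·25.0000] = 6.5220; exercise value = 0.0000 ≤ continuation, so V_0 = 6.5220

€6.52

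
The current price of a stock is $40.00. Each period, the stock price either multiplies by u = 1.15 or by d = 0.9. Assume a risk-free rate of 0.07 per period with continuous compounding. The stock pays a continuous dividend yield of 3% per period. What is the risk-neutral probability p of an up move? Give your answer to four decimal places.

Per-period risk-free factor R = e^0.07 = 1.0725; dividend-adjusted growth = e^(0.07−0.03) = 1.0408.
Risk-neutral probability p = (1.0408 − 0.9)/(1.15 − 0.9) = 0.1408/0.2500 = 0.5632

p = 0.5632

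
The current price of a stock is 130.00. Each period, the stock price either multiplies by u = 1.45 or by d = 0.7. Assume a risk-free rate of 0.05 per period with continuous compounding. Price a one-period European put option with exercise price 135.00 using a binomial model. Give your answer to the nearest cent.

22.25

Risk-neutral probability p = (e^0.05 − 0.7)/(1.45 − 0.7) = 0.3513/0.7500 = 0.4684
Terminal stock prices: S_u = 188.5, S_d = 91
Terminal payoffs (K − S): max(-53.5, 0) = 0, max(44, 0) = 44
Node 0 (S = 130): V_0 = e^(−0.05)·[0.4684·0.0000 + 0.5316·44.0000] = 22.2512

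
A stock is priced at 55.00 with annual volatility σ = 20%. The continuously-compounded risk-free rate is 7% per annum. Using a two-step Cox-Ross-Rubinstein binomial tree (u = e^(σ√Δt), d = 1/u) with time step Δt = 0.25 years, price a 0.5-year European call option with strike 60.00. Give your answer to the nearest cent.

CRR parameters: u = e^(σ√Δt) = e^(0.2·√0.25) = 1.1052, d = 1/u = 0.9048
Per-period rate: rΔt = 0.07·0.25 = 0.0175, so R = e^0.0175 = 1.0177
Risk-neutral probability p = (e^0.0175 − 0.9048)/(1.1052 − 0.9048) = 0.1128/0.2003 = 0.5631
Terminal stock prices: S_uu = 67.18, S_ud = 55, S_dd = 45.03
Terminal payoffs (S − K): max(7.177, 0) = 7.177, max(-5, 0) = 0, max(-14.97, 0) = 0
Node u (S = 60.78): V_u = e^(−0.0175)·[0.5631·7.1772 + 0.4369·0.0000] = 3.9717
Node d (S = 49.77): V_d = e^(−0.0175)·[0.5631·0.0000 + 0.4369·0.0000] = 0.0000
Node 0 (S = 55): V_0 = e^(−0.0175)·[0.5631·3.9717 + 0.4369·0.0000] = 2.1978

2.20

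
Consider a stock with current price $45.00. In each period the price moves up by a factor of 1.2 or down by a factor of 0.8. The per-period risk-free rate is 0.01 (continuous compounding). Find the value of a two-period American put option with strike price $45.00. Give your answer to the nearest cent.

Risk-neutral probability p = (e^0.01 − 0.8)/(1.2 − 0.8) = 0.2101/0.4000 = 0.5251
Terminal stock prices: S_uu = 64.8, S_ud = 43.2, S_dd = 28.8
Terminal payoffs (K − S): max(-19.8, 0) = 0, max(1.8, 0) = 1.8, max(16.2, 0) = 16.2
Node u (S = 54): continuation = e^(−0.01)·[0.5251·0.0000 + 0.4749·1.8000] = 0.8463; exercise value = 0.0000 ≤ continuation, so V_u = 0.8463
Node d (S = 36): continuation = e^(−0.01)·[0.5251·1.8000 + 0.4749·16.2000] = 8.5522; exercise value = 9.0000 > continuation, so V_d = 9.0000 (exercise)
Node 0 (S = 45): continuation = e^(−0.01)·[0.5251·0.8463 + 0.4749·9.0000] = 4.6713; exercise value = 0.0000 ≤ continuation, so V_0 = 4.6713

$4.67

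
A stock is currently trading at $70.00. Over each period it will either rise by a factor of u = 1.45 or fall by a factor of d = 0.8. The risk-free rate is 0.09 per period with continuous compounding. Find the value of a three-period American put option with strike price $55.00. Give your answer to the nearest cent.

Risk-neutral probability p = (e^0.09 − 0.8)/(1.45 − 0.8) = 0.2942/0.6500 = 0.4526
Terminal stock prices: S_uuu = 213.4, S_uud = 117.7, S_udd = 64.96, S_ddd = 35.84
Terminal payoffs (K − S): max(-158.4, 0) = 0, max(-62.74, 0) = 0, max(-9.96, 0) = 0, max(19.16, 0) = 19.16
Node uu (S = 147.2): continuation = e^(−0.09)·[0.4526·0.0000 + 0.5474·0.0000] = 0.0000; exercise value = 0.0000 ≤ continuation, so V_uu = 0.0000
Node ud (S = 81.2): continuation = e^(−0.09)·[0.4526·0.0000 + 0.5474·0.0000] = 0.0000; exercise value = 0.0000 ≤ continuation, so V_ud = 0.0000
Node dd (S = 44.8): continuation = e^(−0.09)·[0.4526·0.0000 + 0.5474·19.1600] = 9.5859; exercise value = 10.2000 > continuation, so V_dd = 10.2000 (exercise)
Node u (S = 101.5): continuation = e^(−0.09)·[0.4526·0.0000 + 0.5474·0.0000] = 0.0000; exercise value = 0.0000 ≤ continuation, so V_u = 0.0000
Node d (S = 56): continuation = e^(−0.09)·[0.4526·0.0000 + 0.5474·10.2000] = 5.1031; exercise value = 0.0000 ≤ continuation, so V_d = 5.1031
Node 0 (S = 70): continuation = e^(−0.09)·[0.4526·0.0000 + 0.5474·5.1031] = 2.5531; exercise value = 0.0000 ≤ continuation, so V_0 = 2.5531

$2.55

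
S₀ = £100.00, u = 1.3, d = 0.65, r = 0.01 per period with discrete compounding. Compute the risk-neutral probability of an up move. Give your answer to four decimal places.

p = 0.5538

Risk-neutral probability p = (1 + 0.01 − 0.65)/(1.3 − 0.65) = 0.3600/0.6500 = 0.5538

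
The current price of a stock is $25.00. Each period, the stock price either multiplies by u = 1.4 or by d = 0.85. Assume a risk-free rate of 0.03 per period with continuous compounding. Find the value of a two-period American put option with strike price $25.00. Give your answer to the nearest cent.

$2.95

Risk-neutral probability p = (e^0.03 − 0.85)/(1.4 − 0.85) = 0.1805/0.5500 = 0.3281
Terminal stock prices: S_uu = 49, S_ud = 29.75, S_dd = 18.06
Terminal payoffs (K − S): max(-24, 0) = 0, max(-4.75, 0) = 0, max(6.938, 0) = 6.938
Node u (S = 35): continuation = e^(−0.03)·[0.3281·0.0000 + 0.6719·0.0000] = 0.0000; exercise value = 0.0000 ≤ continuation, so V_u = 0.0000
Node d (S = 21.25): continuation = e^(−0.03)·[0.3281·0.0000 + 0.6719·6.9375] = 4.5235; exercise value = 3.7500 ≤ continuation, so V_d = 4.5235
Node 0 (S = 25): continuation = e^(−0.03)·[0.3281·0.0000 + 0.6719·4.5235] = 2.9495; exercise value = 0.0000 ≤ continuation, so V_0 = 2.9495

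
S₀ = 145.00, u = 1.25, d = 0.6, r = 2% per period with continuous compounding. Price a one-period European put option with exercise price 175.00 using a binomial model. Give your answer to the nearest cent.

30.50

Risk-neutral probability p = (e^0.02 − 0.6)/(1.25 − 0.6) = 0.4202/0.6500 = 0.6465
Terminal stock prices: S_u = 181.2, S_d = 87
Terminal payoffs (K − S): max(-6.25, 0) = 0, max(88, 0) = 88
Node 0 (S = 145): V_0 = e^(−0.02)·[0.6465·0.0000 + 0.3535·88.0000] = 30.4952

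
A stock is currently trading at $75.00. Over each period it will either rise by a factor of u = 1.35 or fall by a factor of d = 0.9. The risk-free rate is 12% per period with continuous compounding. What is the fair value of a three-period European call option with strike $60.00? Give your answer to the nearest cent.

$33.59

Risk-neutral probability p = (e^0.12 − 0.9)/(1.35 − 0.9) = 0.2275/0.4500 = 0.5055
Terminal stock prices: S_uuu = 184.5, S_uud = 123, S_udd = 82.01, S_ddd = 54.68
Terminal payoffs (S − K): max(124.5, 0) = 124.5, max(63.02, 0) = 63.02, max(22.01, 0) = 22.01, max(-5.325, 0) = 0
Node uu (S = 136.7): V_uu = e^(−0.12)·[0.5055·124.5281 + 0.4945·63.0188] = 83.4723
Node ud (S = 91.12): V_ud = e^(−0.12)·[0.5055·63.0188 + 0.4945·22.0125] = 37.9098
Node dd (S = 60.75): V_dd = e^(−0.12)·[0.5055·22.0125 + 0.4945·0.0000] = 9.8700
Node u (S = 101.2): V_u = e^(−0.12)·[0.5055·83.4723 + 0.4945·37.9098] = 54.0523
Node d (S = 67.5): V_d = e^(−0.12)·[0.5055·37.9098 + 0.4945·9.8700] = 21.3264
Node 0 (S = 75): V_0 = e^(−0.12)·[0.5055·54.0523 + 0.4945·21.3264] = 33.5885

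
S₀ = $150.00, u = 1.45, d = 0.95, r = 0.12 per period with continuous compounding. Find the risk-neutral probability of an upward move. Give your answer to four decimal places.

Risk-neutral probability p = (e^0.12 − 0.95)/(1.45 − 0.95) = 0.1775/0.5000 = 0.3550

p = 0.3550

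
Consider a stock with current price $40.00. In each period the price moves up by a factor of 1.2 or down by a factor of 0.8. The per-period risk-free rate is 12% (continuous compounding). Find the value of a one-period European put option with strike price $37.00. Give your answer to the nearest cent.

$0.80

Risk-neutral probability p = (e^0.12 − 0.8)/(1.2 − 0.8) = 0.3275/0.4000 = 0.8187
Terminal stock prices: S_u = 48, S_d = 32
Terminal payoffs (K − S): max(-11, 0) = 0, max(5, 0) = 5
Node 0 (S = 40): V_0 = e^(−0.12)·[0.8187·0.0000 + 0.1813·5.0000] = 0.8038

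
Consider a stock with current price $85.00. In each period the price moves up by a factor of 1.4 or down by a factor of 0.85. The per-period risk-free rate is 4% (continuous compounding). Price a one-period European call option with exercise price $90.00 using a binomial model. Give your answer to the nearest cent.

$9.67

Risk-neutral probability p = (e^0.04 − 0.85)/(1.4 − 0.85) = 0.1908/0.5500 = 0.3469
Terminal stock prices: S_u = 119, S_d = 72.25
Terminal payoffs (S − K): max(29, 0) = 29, max(-17.75, 0) = 0
Node 0 (S = 85): V_0 = e^(−0.04)·[0.3469·29.0000 + 0.6531·0.0000] = 9.6664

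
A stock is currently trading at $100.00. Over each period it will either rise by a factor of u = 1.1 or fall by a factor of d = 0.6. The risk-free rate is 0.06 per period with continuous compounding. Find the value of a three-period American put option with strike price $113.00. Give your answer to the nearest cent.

Risk-neutral probability p = (e^0.06 − 0.6)/(1.1 − 0.6) = 0.4618/0.5000 = 0.9237
Terminal stock prices: S_uuu = 133.1, S_uud = 72.6, S_udd = 39.6, S_ddd = 21.6
Terminal payoffs (K − S): max(-20.1, 0) = 0, max(40.4, 0) = 40.4, max(73.4, 0) = 73.4, max(91.4, 0) = 91.4
Node uu (S = 121): continuation = e^(−0.06)·[0.9237·0.0000 + 0.0763·40.4000] = 2.9040; exercise value = 0.0000 ≤ continuation, so V_uu = 2.9040
Node ud (S = 66): continuation = e^(−0.06)·[0.9237·40.4000 + 0.0763·73.4000] = 40.4194; exercise value = 47.0000 > continuation, so V_ud = 47.0000 (exercise)
Node dd (S = 36): continuation = e^(−0.06)·[0.9237·73.4000 + 0.0763·91.4000] = 70.4194; exercise value = 77.0000 > continuation, so V_dd = 77.0000 (exercise)
Node u (S = 110): continuation = e^(−0.06)·[0.9237·2.9040 + 0.0763·47.0000] = 5.9046; exercise value = 3.0000 ≤ continuation, so V_u = 5.9046
Node d (S = 60): continuation = e^(−0.06)·[0.9237·47.0000 + 0.0763·77.0000] = 46.4194; exercise value = 53.0000 > continuation, so V_d = 53.0000 (exercise)
Node 0 (S = 100): continuation = e^(−0.06)·[0.9237·5.9046 + 0.0763·53.0000] = 8.9461; exercise value = 13.0000 > continuation, so V_0 = 13.0000 (exercise)

$13.00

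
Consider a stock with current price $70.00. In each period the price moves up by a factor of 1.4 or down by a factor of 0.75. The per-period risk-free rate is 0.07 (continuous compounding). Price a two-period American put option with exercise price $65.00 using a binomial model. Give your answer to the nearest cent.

Risk-neutral probability p = (e^0.07 − 0.75)/(1.4 − 0.75) = 0.3225/0.6500 = 0.4962
Terminal stock prices: S_uu = 137.2, S_ud = 73.5, S_dd = 39.38
Terminal payoffs (K − S): max(-72.2, 0) = 0, max(-8.5, 0) = 0, max(25.62, 0) = 25.62
Node u (S = 98): continuation = e^(−0.07)·[0.4962·0.0000 + 0.5038·0.0000] = 0.0000; exercise value = 0.0000 ≤ continuation, so V_u = 0.0000
Node d (S = 52.5): continuation = e^(−0.07)·[0.4962·0.0000 + 0.5038·25.6250] = 12.0379; exercise value = 12.5000 > continuation, so V_d = 12.5000 (exercise)
Node 0 (S = 70): continuation = e^(−0.07)·[0.4962·0.0000 + 0.5038·12.5000] = 5.8721; exercise value = 0.0000 ≤ continuation, so V_0 = 5.8721

$5.87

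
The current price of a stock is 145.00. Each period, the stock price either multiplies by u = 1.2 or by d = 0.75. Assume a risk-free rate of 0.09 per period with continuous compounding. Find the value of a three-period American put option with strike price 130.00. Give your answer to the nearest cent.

5.60

Risk-neutral probability p = (e^0.09 − 0.75)/(1.2 − 0.75) = 0.3442/0.4500 = 0.7648
Terminal stock prices: S_uuu = 250.6, S_uud = 156.6, S_udd = 97.88, S_ddd = 61.17
Terminal payoffs (K − S): max(-120.6, 0) = 0, max(-26.6, 0) = 0, max(32.12, 0) = 32.12, max(68.83, 0) = 68.83
Node uu (S = 208.8): continuation = e^(−0.09)·[0.7648·0.0000 + 0.2352·0.0000] = 0.0000; exercise value = 0.0000 ≤ continuation, so V_uu = 0.0000
Node ud (S = 130.5): continuation = e^(−0.09)·[0.7648·0.0000 + 0.2352·32.1250] = 6.9045; exercise value = 0.0000 ≤ continuation, so V_ud = 6.9045
Node dd (S = 81.56): continuation = e^(−0.09)·[0.7648·32.1250 + 0.2352·68.8281] = 37.2486; exercise value = 48.4375 > continuation, so V_dd = 48.4375 (exercise)
Node u (S = 174): continuation = e^(−0.09)·[0.7648·0.0000 + 0.2352·6.9045] = 1.4840; exercise value = 0.0000 ≤ continuation, so V_u = 1.4840
Node d (S = 108.8): continuation = e^(−0.09)·[0.7648·6.9045 + 0.2352·48.4375] = 15.2369; exercise value = 21.2500 > continuation, so V_d = 21.2500 (exercise)
Node 0 (S = 145): continuation = e^(−0.09)·[0.7648·1.4840 + 0.2352·21.2500] = 5.6045; exercise value = 0.0000 ≤ continuation, so V_0 = 5.6045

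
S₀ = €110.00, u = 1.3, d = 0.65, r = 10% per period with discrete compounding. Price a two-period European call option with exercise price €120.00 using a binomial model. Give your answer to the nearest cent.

Risk-neutral probability p = (1 + 0.1 − 0.65)/(1.3 − 0.65) = 0.4500/0.6500 = 0.6923
Terminal stock prices: S_uu = 185.9, S_ud = 92.95, S_dd = 46.48
Terminal payoffs (S − K): max(65.9, 0) = 65.9, max(-27.05, 0) = 0, max(-73.53, 0) = 0
Node u (S = 143): V_u = 1/1.1·[0.6923·65.9000 + 0.3077·0.0000] = 41.4755
Node d (S = 71.5): V_d = 1/1.1·[0.6923·0.0000 + 0.3077·0.0000] = 0.0000
Node 0 (S = 110): V_0 = 1/1.1·[0.6923·41.4755 + 0.3077·0.0000] = 26.1035

€26.10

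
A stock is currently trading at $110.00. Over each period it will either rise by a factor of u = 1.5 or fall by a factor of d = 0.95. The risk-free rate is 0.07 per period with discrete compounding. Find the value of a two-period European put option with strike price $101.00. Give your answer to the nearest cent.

Risk-neutral probability p = (1 + 0.07 − 0.95)/(1.5 − 0.95) = 0.1200/0.5500 = 0.2182
Terminal stock prices: S_uu = 247.5, S_ud = 156.8, S_dd = 99.27
Terminal payoffs (K − S): max(-146.5, 0) = 0, max(-55.75, 0) = 0, max(1.725, 0) = 1.725
Node u (S = 165): V_u = 1/1.07·[0.2182·0.0000 + 0.7818·0.0000] = 0.0000
Node d (S = 104.5): V_d = 1/1.07·[0.2182·0.0000 + 0.7818·1.7250] = 1.2604
Node 0 (S = 110): V_0 = 1/1.07·[0.2182·0.0000 + 0.7818·1.2604] = 0.9209

$0.92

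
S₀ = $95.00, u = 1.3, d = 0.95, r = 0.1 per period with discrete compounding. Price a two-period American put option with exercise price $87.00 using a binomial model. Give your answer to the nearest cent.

$0.34

Risk-neutral probability p = (1 + 0.1 − 0.95)/(1.3 − 0.95) = 0.1500/0.3500 = 0.4286
Terminal stock prices: S_uu = 160.6, S_ud = 117.3, S_dd = 85.74
Terminal payoffs (K − S): max(-73.55, 0) = 0, max(-30.32, 0) = 0, max(1.263, 0) = 1.263
Node u (S = 123.5): continuation = 1/1.1·[0.4286·0.0000 + 0.5714·0.0000] = 0.0000; exercise value = 0.0000 ≤ continuation, so V_u = 0.0000
Node d (S = 90.25): continuation = 1/1.1·[0.4286·0.0000 + 0.5714·1.2625] = 0.6558; exercise value = 0.0000 ≤ continuation, so V_d = 0.6558
Node 0 (S = 95): continuation = 1/1.1·[0.4286·0.0000 + 0.5714·0.6558] = 0.3407; exercise value = 0.0000 ≤ continuation, so V_0 = 0.3407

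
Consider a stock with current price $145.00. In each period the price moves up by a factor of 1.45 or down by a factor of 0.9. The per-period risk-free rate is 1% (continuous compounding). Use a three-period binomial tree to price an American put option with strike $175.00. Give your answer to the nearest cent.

$37.26

Risk-neutral probability p = (e^0.01 − 0.9)/(1.45 − 0.9) = 0.1101/0.5500 = 0.2001
Terminal stock prices: S_uuu = 442.1, S_uud = 274.4, S_udd = 170.3, S_ddd = 105.7
Terminal payoffs (K − S): max(-267.1, 0) = 0, max(-99.38, 0) = 0, max(4.697, 0) = 4.697, max(69.29, 0) = 69.29
Node uu (S = 304.9): continuation = e^(−0.01)·[0.2001·0.0000 + 0.7999·0.0000] = 0.0000; exercise value = 0.0000 ≤ continuation, so V_uu = 0.0000
Node ud (S = 189.2): continuation = e^(−0.01)·[0.2001·0.0000 + 0.7999·4.6975] = 3.7202; exercise value = 0.0000 ≤ continuation, so V_ud = 3.7202
Node dd (S = 117.5): continuation = e^(−0.01)·[0.2001·4.6975 + 0.7999·69.2950] = 55.8087; exercise value = 57.5500 > continuation, so V_dd = 57.5500 (exercise)
Node u (S = 210.2): continuation = e^(−0.01)·[0.2001·0.0000 + 0.7999·3.7202] = 2.9462; exercise value = 0.0000 ≤ continuation, so V_u = 2.9462
Node d (S = 130.5): continuation = e^(−0.01)·[0.2001·3.7202 + 0.7999·57.5500] = 46.3137; exercise value = 44.5000 ≤ continuation, so V_d = 46.3137
Node 0 (S = 145): continuation = e^(−0.01)·[0.2001·2.9462 + 0.7999·46.3137] = 37.2617; exercise value = 30.0000 ≤ continuation, so V_0 = 37.2617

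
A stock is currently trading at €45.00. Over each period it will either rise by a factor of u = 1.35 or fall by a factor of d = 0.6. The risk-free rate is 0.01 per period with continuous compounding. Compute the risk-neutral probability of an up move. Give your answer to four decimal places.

Risk-neutral probability p = (e^0.01 − 0.6)/(1.35 − 0.6) = 0.4101/0.7500 = 0.5467

p = 0.5467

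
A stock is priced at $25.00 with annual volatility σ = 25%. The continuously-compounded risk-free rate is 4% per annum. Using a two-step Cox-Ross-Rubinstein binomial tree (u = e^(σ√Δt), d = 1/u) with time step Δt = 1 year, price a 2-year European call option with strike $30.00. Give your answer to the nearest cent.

CRR parameters: u = e^(σ√Δt) = e^(0.25·√1) = 1.2840, d = 1/u = 0.7788
Per-period rate: rΔt = 0.04·1 = 0.04, so R = e^0.04 = 1.0408
Risk-neutral probability p = (e^0.04 − 0.7788)/(1.2840 − 0.7788) = 0.2620/0.5052 = 0.5186
Terminal stock prices: S_uu = 41.22, S_ud = 25, S_dd = 15.16
Terminal payoffs (S − K): max(11.22, 0) = 11.22, max(-5, 0) = 0, max(-14.84, 0) = 0
Node u (S = 32.1): V_u = e^(−0.04)·[0.5186·11.2180 + 0.4814·0.0000] = 5.5896
Node d (S = 19.47): V_d = e^(−0.04)·[0.5186·0.0000 + 0.4814·0.0000] = 0.0000
Node 0 (S = 25): V_0 = e^(−0.04)·[0.5186·5.5896 + 0.4814·0.0000] = 2.7851

$2.79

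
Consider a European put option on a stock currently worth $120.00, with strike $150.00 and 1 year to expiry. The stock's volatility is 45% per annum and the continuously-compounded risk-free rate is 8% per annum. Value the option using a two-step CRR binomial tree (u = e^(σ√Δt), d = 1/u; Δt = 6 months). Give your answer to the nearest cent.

$35.08

CRR parameters: u = e^(σ√Δt) = e^(0.45·√0.5) = 1.3746, d = 1/u = 0.7275
Per-period rate: rΔt = 0.08·0.5 = 0.04, so R = e^0.04 = 1.0408
Risk-neutral probability p = (e^0.04 − 0.7275)/(1.3746 − 0.7275) = 0.3134/0.6472 = 0.4842
Terminal stock prices: S_uu = 226.8, S_ud = 120, S_dd = 63.5
Terminal payoffs (K − S): max(-76.76, 0) = 0, max(30, 0) = 30, max(86.5, 0) = 86.5
Node u (S = 165): V_u = e^(−0.04)·[0.4842·0.0000 + 0.5158·30.0000] = 14.8680
Node d (S = 87.3): V_d = e^(−0.04)·[0.4842·30.0000 + 0.5158·86.4965] = 56.8234
Node 0 (S = 120): V_0 = e^(−0.04)·[0.4842·14.8680 + 0.5158·56.8234] = 35.0781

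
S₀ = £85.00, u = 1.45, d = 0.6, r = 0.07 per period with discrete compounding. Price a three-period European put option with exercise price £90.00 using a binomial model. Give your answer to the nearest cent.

£17.57

Risk-neutral probability p = (1 + 0.07 − 0.6)/(1.45 − 0.6) = 0.4700/0.8500 = 0.5529
Terminal stock prices: S_uuu = 259.1, S_uud = 107.2, S_udd = 44.37, S_ddd = 18.36
Terminal payoffs (K − S): max(-169.1, 0) = 0, max(-17.23, 0) = 0, max(45.63, 0) = 45.63, max(71.64, 0) = 71.64
Node uu (S = 178.7): V_uu = 1/1.07·[0.5529·0.0000 + 0.4471·0.0000] = 0.0000
Node ud (S = 73.95): V_ud = 1/1.07·[0.5529·0.0000 + 0.4471·45.6300] = 19.0648
Node dd (S = 30.6): V_dd = 1/1.07·[0.5529·45.6300 + 0.4471·71.6400] = 53.5121
Node u (S = 123.2): V_u = 1/1.07·[0.5529·0.0000 + 0.4471·19.0648] = 7.9655
Node d (S = 51): V_d = 1/1.07·[0.5529·19.0648 + 0.4471·53.5121] = 32.2101
Node 0 (S = 85): V_0 = 1/1.07·[0.5529·7.9655 + 0.4471·32.2101] = 17.5741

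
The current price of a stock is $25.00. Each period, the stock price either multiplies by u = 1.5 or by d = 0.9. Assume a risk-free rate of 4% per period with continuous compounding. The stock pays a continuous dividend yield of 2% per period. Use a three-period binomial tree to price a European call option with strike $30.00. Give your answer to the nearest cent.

Per-period risk-free factor R = e^0.04 = 1.0408; dividend-adjusted growth = e^(0.04−0.02) = 1.0202.
Risk-neutral probability p = (1.0202 − 0.9)/(1.5 − 0.9) = 0.1202/0.6000 = 0.2003
Terminal stock prices: S_uuu = 84.38, S_uud = 50.62, S_udd = 30.38, S_ddd = 18.23
Terminal payoffs (S − K): max(54.38, 0) = 54.38, max(20.62, 0) = 20.62, max(0.375, 0) = 0.375, max(-11.77, 0) = 0
Node uu (S = 56.25): V_uu = e^(−0.04)·[0.2003·54.3750 + 0.7997·20.6250] = 26.3125
Node ud (S = 33.75): V_ud = e^(−0.04)·[0.2003·20.6250 + 0.7997·0.3750] = 4.2580
Node dd (S = 20.25): V_dd = e^(−0.04)·[0.2003·0.3750 + 0.7997·0.0000] = 0.0722
Node u (S = 37.5): V_u = e^(−0.04)·[0.2003·26.3125 + 0.7997·4.2580] = 8.3361
Node d (S = 22.5): V_d = e^(−0.04)·[0.2003·4.2580 + 0.7997·0.0722] = 0.8750
Node 0 (S = 25): V_0 = e^(−0.04)·[0.2003·8.3361 + 0.7997·0.8750] = 2.2768

$2.28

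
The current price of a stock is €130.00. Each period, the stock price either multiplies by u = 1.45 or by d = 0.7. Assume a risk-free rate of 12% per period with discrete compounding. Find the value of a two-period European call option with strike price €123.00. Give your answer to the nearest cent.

Risk-neutral probability p = (1 + 0.12 − 0.7)/(1.45 − 0.7) = 0.4200/0.7500 = 0.5600
Terminal stock prices: S_uu = 273.3, S_ud = 131.9, S_dd = 63.7
Terminal payoffs (S − K): max(150.3, 0) = 150.3, max(8.95, 0) = 8.95, max(-59.3, 0) = 0
Node u (S = 188.5): V_u = 1/1.12·[0.5600·150.3250 + 0.4400·8.9500] = 78.6786
Node d (S = 91): V_d = 1/1.12·[0.5600·8.9500 + 0.4400·0.0000] = 4.4750
Node 0 (S = 130): V_0 = 1/1.12·[0.5600·78.6786 + 0.4400·4.4750] = 41.0973

€41.10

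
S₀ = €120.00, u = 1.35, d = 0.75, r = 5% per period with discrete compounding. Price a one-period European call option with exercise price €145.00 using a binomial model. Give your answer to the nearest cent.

Risk-neutral probability p = (1 + 0.05 − 0.75)/(1.35 − 0.75) = 0.3000/0.6000 = 0.5000
Terminal stock prices: S_u = 162, S_d = 90
Terminal payoffs (S − K): max(17, 0) = 17, max(-55, 0) = 0
Node 0 (S = 120): V_0 = 1/1.05·[0.5000·17.0000 + 0.5000·0.0000] = 8.0952

€8.10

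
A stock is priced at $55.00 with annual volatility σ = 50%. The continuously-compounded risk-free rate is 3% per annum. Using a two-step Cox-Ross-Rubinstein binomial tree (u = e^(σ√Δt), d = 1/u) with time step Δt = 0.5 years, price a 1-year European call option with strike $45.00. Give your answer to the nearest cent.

$16.90

CRR parameters: u = e^(σ√Δt) = e^(0.5·√0.5) = 1.4241, d = 1/u = 0.7022
Per-period rate: rΔt = 0.03·0.5 = 0.015, so R = e^0.015 = 1.0151
Risk-neutral probability p = (e^0.015 − 0.7022)/(1.4241 − 0.7022) = 0.3129/0.7219 = 0.4335
Terminal stock prices: S_uu = 111.5, S_ud = 55, S_dd = 27.12
Terminal payoffs (S − K): max(66.55, 0) = 66.55, max(10, 0) = 10, max(-17.88, 0) = 0
Node u (S = 78.33): V_u = e^(−0.015)·[0.4335·66.5463 + 0.5665·10.0000] = 33.9965
Node d (S = 38.62): V_d = e^(−0.015)·[0.4335·10.0000 + 0.5665·0.0000] = 4.2700
Node 0 (S = 55): V_0 = e^(−0.015)·[0.4335·33.9965 + 0.5665·4.2700] = 16.8997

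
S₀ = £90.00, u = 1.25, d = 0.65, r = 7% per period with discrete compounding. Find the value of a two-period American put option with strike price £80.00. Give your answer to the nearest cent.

£7.29

Risk-neutral probability p = (1 + 0.07 − 0.65)/(1.25 − 0.65) = 0.4200/0.6000 = 0.7000
Terminal stock prices: S_uu = 140.6, S_ud = 73.12, S_dd = 38.03
Terminal payoffs (K − S): max(-60.62, 0) = 0, max(6.875, 0) = 6.875, max(41.97, 0) = 41.97
Node u (S = 112.5): continuation = 1/1.07·[0.7000·0.0000 + 0.3000·6.8750] = 1.9276; exercise value = 0.0000 ≤ continuation, so V_u = 1.9276
Node d (S = 58.5): continuation = 1/1.07·[0.7000·6.8750 + 0.3000·41.9750] = 16.2664; exercise value = 21.5000 > continuation, so V_d = 21.5000 (exercise)
Node 0 (S = 90): continuation = 1/1.07·[0.7000·1.9276 + 0.3000·21.5000] = 7.2891; exercise value = 0.0000 ≤ continuation, so V_0 = 7.2891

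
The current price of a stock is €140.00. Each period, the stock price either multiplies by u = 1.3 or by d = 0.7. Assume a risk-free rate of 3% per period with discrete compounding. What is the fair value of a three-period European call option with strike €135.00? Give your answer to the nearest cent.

Risk-neutral probability p = (1 + 0.03 − 0.7)/(1.3 − 0.7) = 0.3300/0.6000 = 0.5500
Terminal stock prices: S_uuu = 307.6, S_uud = 165.6, S_udd = 89.18, S_ddd = 48.02
Terminal payoffs (S − K): max(172.6, 0) = 172.6, max(30.62, 0) = 30.62, max(-45.82, 0) = 0, max(-86.98, 0) = 0
Node uu (S = 236.6): V_uu = 1/1.03·[0.5500·172.5800 + 0.4500·30.6200] = 105.5320
Node ud (S = 127.4): V_ud = 1/1.03·[0.5500·30.6200 + 0.4500·0.0000] = 16.3505
Node dd (S = 68.6): V_dd = 1/1.03·[0.5500·0.0000 + 0.4500·0.0000] = 0.0000
Node u (S = 182): V_u = 1/1.03·[0.5500·105.5320 + 0.4500·16.3505] = 63.4955
Node d (S = 98): V_d = 1/1.03·[0.5500·16.3505 + 0.4500·0.0000] = 8.7308
Node 0 (S = 140): V_0 = 1/1.03·[0.5500·63.4955 + 0.4500·8.7308] = 37.7198

€37.72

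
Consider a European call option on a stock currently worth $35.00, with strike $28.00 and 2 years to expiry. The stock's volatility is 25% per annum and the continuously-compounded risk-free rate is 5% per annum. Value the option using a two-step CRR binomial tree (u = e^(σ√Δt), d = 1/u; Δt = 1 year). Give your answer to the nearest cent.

$10.96

CRR parameters: u = e^(σ√Δt) = e^(0.25·√1) = 1.2840, d = 1/u = 0.7788
Per-period rate: rΔt = 0.05·1 = 0.05, so R = e^0.05 = 1.0513
Risk-neutral probability p = (e^0.05 − 0.7788)/(1.2840 − 0.7788) = 0.2725/0.5052 = 0.5393
Terminal stock prices: S_uu = 57.71, S_ud = 35, S_dd = 21.23
Terminal payoffs (S − K): max(29.71, 0) = 29.71, max(7, 0) = 7, max(-6.771, 0) = 0
Node u (S = 44.94): V_u = e^(−0.05)·[0.5393·29.7052 + 0.4607·7.0000] = 18.3065
Node d (S = 27.26): V_d = e^(−0.05)·[0.5393·7.0000 + 0.4607·0.0000] = 3.5910
Node 0 (S = 35): V_0 = e^(−0.05)·[0.5393·18.3065 + 0.4607·3.5910] = 10.9650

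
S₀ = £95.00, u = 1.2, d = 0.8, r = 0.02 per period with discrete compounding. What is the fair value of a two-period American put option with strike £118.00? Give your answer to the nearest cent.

£24.90

Risk-neutral probability p = (1 + 0.02 − 0.8)/(1.2 − 0.8) = 0.2200/0.4000 = 0.5500
Terminal stock prices: S_uu = 136.8, S_ud = 91.2, S_dd = 60.8
Terminal payoffs (K − S): max(-18.8, 0) = 0, max(26.8, 0) = 26.8, max(57.2, 0) = 57.2
Node u (S = 114): continuation = 1/1.02·[0.5500·0.0000 + 0.4500·26.8000] = 11.8235; exercise value = 4.0000 ≤ continuation, so V_u = 11.8235
Node d (S = 76): continuation = 1/1.02·[0.5500·26.8000 + 0.4500·57.2000] = 39.6863; exercise value = 42.0000 > continuation, so V_d = 42.0000 (exercise)
Node 0 (S = 95): continuation = 1/1.02·[0.5500·11.8235 + 0.4500·42.0000] = 24.9048; exercise value = 23.0000 ≤ continuation, so V_0 = 24.9048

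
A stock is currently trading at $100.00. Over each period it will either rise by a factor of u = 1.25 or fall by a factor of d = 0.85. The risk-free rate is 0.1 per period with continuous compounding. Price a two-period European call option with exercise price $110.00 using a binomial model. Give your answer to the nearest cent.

$15.41

Risk-neutral probability p = (e^0.1 − 0.85)/(1.25 − 0.85) = 0.2552/0.4000 = 0.6379
Terminal stock prices: S_uu = 156.2, S_ud = 106.2, S_dd = 72.25
Terminal payoffs (S − K): max(46.25, 0) = 46.25, max(-3.75, 0) = 0, max(-37.75, 0) = 0
Node u (S = 125): V_u = e^(−0.1)·[0.6379·46.2500 + 0.3621·0.0000] = 26.6964
Node d (S = 85): V_d = e^(−0.1)·[0.6379·0.0000 + 0.3621·0.0000] = 0.0000
Node 0 (S = 100): V_0 = e^(−0.1)·[0.6379·26.6964 + 0.3621·0.0000] = 15.4097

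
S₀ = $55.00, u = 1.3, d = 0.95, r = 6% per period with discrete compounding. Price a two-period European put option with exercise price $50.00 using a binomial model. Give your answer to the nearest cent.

$0.15

Risk-neutral probability p = (1 + 0.06 − 0.95)/(1.3 − 0.95) = 0.1100/0.3500 = 0.3143
Terminal stock prices: S_uu = 92.95, S_ud = 67.92, S_dd = 49.64
Terminal payoffs (K − S): max(-42.95, 0) = 0, max(-17.92, 0) = 0, max(0.3625, 0) = 0.3625
Node u (S = 71.5): V_u = 1/1.06·[0.3143·0.0000 + 0.6857·0.0000] = 0.0000
Node d (S = 52.25): V_d = 1/1.06·[0.3143·0.0000 + 0.6857·0.3625] = 0.2345
Node 0 (S = 55): V_0 = 1/1.06·[0.3143·0.0000 + 0.6857·0.2345] = 0.1517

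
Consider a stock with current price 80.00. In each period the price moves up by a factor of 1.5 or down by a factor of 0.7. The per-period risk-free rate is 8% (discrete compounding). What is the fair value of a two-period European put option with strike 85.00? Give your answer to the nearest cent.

Risk-neutral probability p = (1 + 0.08 − 0.7)/(1.5 − 0.7) = 0.3800/0.8000 = 0.4750
Terminal stock prices: S_uu = 180, S_ud = 84, S_dd = 39.2
Terminal payoffs (K − S): max(-95, 0) = 0, max(1, 0) = 1, max(45.8, 0) = 45.8
Node u (S = 120): V_u = 1/1.08·[0.4750·0.0000 + 0.5250·1.0000] = 0.4861
Node d (S = 56): V_d = 1/1.08·[0.4750·1.0000 + 0.5250·45.8000] = 22.7037
Node 0 (S = 80): V_0 = 1/1.08·[0.4750·0.4861 + 0.5250·22.7037] = 11.2503

11.25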